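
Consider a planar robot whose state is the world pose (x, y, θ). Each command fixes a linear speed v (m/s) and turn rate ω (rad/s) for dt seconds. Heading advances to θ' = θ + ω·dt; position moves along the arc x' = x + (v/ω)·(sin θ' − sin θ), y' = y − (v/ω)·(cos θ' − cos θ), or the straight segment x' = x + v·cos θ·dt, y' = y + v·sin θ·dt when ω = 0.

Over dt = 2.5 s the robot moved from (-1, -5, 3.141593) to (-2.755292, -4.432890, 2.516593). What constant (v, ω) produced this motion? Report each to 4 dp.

v = 0.7500, ω = -0.2500

Δθ = 2.516593 − 3.141593 = -0.625000
ω = Δθ/dt = -0.625000/2.5 = -0.2500
R = Δx/(sin θ' − sin θ) = -3.0000
v = R·ω = -3.0000·-0.2500 = 0.7500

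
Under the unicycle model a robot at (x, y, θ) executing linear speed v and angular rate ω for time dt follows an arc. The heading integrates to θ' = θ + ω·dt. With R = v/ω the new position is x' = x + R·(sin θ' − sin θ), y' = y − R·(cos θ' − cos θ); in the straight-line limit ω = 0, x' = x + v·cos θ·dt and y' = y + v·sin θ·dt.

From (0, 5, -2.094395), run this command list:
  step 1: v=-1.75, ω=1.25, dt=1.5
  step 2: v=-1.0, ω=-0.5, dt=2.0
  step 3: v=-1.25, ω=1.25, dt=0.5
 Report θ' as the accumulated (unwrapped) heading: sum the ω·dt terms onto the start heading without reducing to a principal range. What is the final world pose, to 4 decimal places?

step 1: θ'=-0.2194 (R=-1.4000) → pose (-0.9077, 7.0664, -0.2194)
step 2: θ'=-1.2194 (R=2.0000) → pose (-2.3502, 8.3301, -1.2194)
step 3: θ'=-0.5944 (R=-1.0000) → pose (-2.7291, 8.8143, -0.5944)

(-2.7291, 8.8143, -0.5944)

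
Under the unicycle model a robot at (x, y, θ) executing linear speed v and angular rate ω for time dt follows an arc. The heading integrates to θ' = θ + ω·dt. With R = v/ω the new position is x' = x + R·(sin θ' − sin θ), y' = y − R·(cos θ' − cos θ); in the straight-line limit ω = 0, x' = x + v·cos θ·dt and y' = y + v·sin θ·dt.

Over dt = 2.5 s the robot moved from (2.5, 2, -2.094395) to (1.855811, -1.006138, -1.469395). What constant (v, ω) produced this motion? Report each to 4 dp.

v = 1.2500, ω = 0.2500

Δθ = -1.469395 − -2.094395 = 0.625000
ω = Δθ/dt = 0.625000/2.5 = 0.2500
R = −Δy/(cos θ' − cos θ) = 5.0000
v = R·ω = 5.0000·0.2500 = 1.2500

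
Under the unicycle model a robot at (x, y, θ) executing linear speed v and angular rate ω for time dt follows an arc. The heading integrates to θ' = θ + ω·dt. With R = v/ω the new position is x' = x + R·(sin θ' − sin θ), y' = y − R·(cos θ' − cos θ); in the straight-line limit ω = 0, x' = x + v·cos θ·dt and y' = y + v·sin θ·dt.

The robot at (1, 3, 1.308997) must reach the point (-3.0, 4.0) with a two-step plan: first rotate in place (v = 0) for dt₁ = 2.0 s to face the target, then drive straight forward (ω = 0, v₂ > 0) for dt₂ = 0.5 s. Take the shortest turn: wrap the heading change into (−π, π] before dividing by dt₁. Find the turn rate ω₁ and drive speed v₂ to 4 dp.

ω₁ = 0.7938, v₂ = 8.2462

heading to target = atan2(4−3, -3−1) = 2.8966
Δθ = wrap(2.8966 − 1.3090) = 1.5876; ω₁ = Δθ/dt₁ = 0.7938
distance = √((-3−1)² + (4−3)²) = 4.1231; v₂ = distance/dt₂ = 8.2462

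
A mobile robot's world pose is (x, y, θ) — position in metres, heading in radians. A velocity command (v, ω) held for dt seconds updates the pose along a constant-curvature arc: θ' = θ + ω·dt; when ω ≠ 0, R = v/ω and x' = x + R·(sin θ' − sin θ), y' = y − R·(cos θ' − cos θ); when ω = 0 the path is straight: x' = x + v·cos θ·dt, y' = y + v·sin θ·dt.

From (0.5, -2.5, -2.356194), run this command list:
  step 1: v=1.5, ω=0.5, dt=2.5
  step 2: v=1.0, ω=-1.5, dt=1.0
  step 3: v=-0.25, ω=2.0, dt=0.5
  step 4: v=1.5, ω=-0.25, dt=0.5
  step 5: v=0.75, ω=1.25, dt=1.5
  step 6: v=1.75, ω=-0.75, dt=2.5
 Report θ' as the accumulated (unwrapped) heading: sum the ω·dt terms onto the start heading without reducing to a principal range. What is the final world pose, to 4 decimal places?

(2.9874, -10.8520, -1.7312)

step 1: θ'=-1.1062 (R=3.0000) → pose (-0.0607, -5.9655, -1.1062)
step 2: θ'=-2.6062 (R=-0.6667) → pose (-0.3166, -6.8376, -2.6062)
step 3: θ'=-1.6062 (R=-0.1250) → pose (-0.2554, -6.7345, -1.6062)
step 4: θ'=-1.7312 (R=-6.0000) → pose (-0.3287, -7.4804, -1.7312)
step 5: θ'=0.1438 (R=0.6000) → pose (0.3496, -8.1701, 0.1438)
step 6: θ'=-1.7312 (R=-2.3333) → pose (2.9874, -10.8520, -1.7312)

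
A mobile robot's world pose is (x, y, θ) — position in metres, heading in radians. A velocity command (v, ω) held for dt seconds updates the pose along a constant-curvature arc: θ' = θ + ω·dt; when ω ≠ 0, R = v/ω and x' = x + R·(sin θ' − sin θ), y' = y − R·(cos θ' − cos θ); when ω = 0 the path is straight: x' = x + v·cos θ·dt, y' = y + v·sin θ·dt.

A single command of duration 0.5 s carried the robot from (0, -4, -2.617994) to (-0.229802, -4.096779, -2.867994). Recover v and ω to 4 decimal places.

Δθ = -2.867994 − -2.617994 = -0.250000
ω = Δθ/dt = -0.250000/0.5 = -0.5000
R = Δx/(sin θ' − sin θ) = -1.0000
v = R·ω = -1.0000·-0.5000 = 0.5000

v = 0.5000, ω = -0.5000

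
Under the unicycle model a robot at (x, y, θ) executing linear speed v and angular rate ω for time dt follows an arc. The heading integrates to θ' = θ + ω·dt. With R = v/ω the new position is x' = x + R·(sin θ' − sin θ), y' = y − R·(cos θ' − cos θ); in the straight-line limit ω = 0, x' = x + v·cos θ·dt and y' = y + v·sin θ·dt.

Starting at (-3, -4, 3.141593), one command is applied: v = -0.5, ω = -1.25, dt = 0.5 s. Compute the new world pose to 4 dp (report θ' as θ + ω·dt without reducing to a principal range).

θ' = 3.1416 + -1.25·0.5 = 2.5166
R = v/ω = -0.5/-1.25 = 0.4000
x' = -3 + 0.4000·(sin 2.5166 − sin 3.1416) = -2.7660
y' = -4 − 0.4000·(cos 2.5166 − cos 3.1416) = -4.0756

(-2.7660, -4.0756, 2.5166)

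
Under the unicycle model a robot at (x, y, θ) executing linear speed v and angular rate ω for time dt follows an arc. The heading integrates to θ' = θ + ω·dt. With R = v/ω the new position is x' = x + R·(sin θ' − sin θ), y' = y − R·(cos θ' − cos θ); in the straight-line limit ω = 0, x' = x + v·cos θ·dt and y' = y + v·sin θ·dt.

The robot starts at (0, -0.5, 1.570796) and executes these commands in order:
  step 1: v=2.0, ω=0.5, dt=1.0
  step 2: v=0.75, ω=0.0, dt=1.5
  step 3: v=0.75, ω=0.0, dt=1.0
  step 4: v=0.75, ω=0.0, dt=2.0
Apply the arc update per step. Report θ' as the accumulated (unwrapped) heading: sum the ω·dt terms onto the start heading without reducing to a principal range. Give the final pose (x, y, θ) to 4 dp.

step 1: θ'=2.0708 (R=4.0000) → pose (-0.4897, 1.4177, 2.0708)
step 2: θ'=2.0708 (straight) → pose (-1.0290, 2.4050, 2.0708)
step 3: θ'=2.0708 (straight) → pose (-1.3886, 3.0632, 2.0708)
step 4: θ'=2.0708 (straight) → pose (-2.1077, 4.3795, 2.0708)

(-2.1077, 4.3795, 2.0708)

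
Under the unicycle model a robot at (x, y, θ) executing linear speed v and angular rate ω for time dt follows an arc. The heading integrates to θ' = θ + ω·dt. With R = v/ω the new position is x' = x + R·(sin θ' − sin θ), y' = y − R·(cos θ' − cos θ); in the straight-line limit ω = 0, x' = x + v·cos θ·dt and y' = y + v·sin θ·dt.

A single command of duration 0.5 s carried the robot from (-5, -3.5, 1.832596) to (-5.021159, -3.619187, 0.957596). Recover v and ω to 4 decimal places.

Δθ = 0.957596 − 1.832596 = -0.875000
ω = Δθ/dt = -0.875000/0.5 = -1.7500
R = −Δy/(cos θ' − cos θ) = 0.1429
v = R·ω = 0.1429·-1.7500 = -0.2500

v = -0.2500, ω = -1.7500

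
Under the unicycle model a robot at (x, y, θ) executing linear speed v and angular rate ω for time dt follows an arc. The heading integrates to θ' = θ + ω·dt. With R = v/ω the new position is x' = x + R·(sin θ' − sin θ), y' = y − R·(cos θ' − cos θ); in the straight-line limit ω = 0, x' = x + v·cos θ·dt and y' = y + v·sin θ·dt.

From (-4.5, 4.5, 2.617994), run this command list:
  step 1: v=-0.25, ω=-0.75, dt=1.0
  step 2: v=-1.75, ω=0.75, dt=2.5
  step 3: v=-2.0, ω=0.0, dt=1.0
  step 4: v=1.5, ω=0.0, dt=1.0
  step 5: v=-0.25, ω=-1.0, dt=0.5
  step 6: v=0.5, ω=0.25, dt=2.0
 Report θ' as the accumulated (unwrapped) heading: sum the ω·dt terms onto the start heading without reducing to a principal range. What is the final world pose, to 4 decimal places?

(-1.1974, 3.0531, 3.7430)

step 1: θ'=1.8680 (R=0.3333) → pose (-4.3479, 4.3089, 1.8680)
step 2: θ'=3.7430 (R=-2.3333) → pose (-0.7967, 3.0683, 3.7430)
step 3: θ'=3.7430 (straight) → pose (0.8524, 4.1999, 3.7430)
step 4: θ'=3.7430 (straight) → pose (-0.3844, 3.3512, 3.7430)
step 5: θ'=3.2430 (R=0.2500) → pose (-0.2683, 3.3938, 3.2430)
step 6: θ'=3.7430 (R=2.0000) → pose (-1.1974, 3.0531, 3.7430)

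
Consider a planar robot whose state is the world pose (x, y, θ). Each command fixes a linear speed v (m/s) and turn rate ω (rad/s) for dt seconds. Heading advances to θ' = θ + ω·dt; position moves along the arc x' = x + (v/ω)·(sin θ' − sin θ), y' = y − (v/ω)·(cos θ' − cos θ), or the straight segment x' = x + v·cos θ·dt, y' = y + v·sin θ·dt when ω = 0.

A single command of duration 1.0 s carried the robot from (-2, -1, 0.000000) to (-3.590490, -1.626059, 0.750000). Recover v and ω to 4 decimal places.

Δθ = 0.750000 − 0.000000 = 0.750000
ω = Δθ/dt = 0.750000/1.0 = 0.7500
R = Δx/(sin θ' − sin θ) = -2.3333
v = R·ω = -2.3333·0.7500 = -1.7500

v = -1.7500, ω = 0.7500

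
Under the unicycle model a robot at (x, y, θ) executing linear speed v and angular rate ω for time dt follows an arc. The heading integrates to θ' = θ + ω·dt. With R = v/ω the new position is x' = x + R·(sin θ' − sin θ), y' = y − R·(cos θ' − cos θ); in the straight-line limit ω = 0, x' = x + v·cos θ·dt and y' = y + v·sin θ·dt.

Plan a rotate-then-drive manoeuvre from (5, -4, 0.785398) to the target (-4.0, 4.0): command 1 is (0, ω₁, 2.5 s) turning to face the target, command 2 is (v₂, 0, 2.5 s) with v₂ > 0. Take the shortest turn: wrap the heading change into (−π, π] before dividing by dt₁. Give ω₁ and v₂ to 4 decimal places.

ω₁ = 0.6518, v₂ = 4.8166

heading to target = atan2(4−-4, -4−5) = 2.4150
Δθ = wrap(2.4150 − 0.7854) = 1.6296; ω₁ = Δθ/dt₁ = 0.6518
distance = √((-4−5)² + (4−-4)²) = 12.0416; v₂ = distance/dt₂ = 4.8166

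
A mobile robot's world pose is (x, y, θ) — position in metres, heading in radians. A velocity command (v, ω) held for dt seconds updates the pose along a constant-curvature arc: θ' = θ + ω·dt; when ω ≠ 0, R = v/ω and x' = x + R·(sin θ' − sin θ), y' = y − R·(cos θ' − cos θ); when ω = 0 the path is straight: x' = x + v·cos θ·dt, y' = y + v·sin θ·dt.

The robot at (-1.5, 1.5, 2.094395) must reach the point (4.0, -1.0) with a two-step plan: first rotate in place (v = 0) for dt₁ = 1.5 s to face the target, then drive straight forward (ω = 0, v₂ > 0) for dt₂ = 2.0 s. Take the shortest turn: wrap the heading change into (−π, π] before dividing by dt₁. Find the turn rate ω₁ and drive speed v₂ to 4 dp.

ω₁ = -1.6807, v₂ = 3.0208

heading to target = atan2(-1−1.5, 4−-1.5) = -0.4266
Δθ = wrap(-0.4266 − 2.0944) = -2.5210; ω₁ = Δθ/dt₁ = -1.6807
distance = √((4−-1.5)² + (-1−1.5)²) = 6.0415; v₂ = distance/dt₂ = 3.0208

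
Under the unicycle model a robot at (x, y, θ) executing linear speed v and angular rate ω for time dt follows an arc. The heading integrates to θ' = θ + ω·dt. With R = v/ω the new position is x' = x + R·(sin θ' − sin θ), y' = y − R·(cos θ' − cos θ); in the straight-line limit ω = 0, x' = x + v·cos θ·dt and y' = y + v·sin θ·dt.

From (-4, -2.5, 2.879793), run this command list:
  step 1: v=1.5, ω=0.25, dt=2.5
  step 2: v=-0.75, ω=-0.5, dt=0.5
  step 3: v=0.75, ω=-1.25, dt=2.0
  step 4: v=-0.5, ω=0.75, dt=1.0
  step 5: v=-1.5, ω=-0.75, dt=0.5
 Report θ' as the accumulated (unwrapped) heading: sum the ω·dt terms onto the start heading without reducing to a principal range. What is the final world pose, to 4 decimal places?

(-8.1954, -2.7289, 1.1298)

step 1: θ'=3.5048 (R=6.0000) → pose (-7.6845, -2.6870, 3.5048)
step 2: θ'=3.2548 (R=1.5000) → pose (-7.3211, -2.5987, 3.2548)
step 3: θ'=0.7548 (R=-0.6000) → pose (-7.7999, -1.5655, 0.7548)
step 4: θ'=1.5048 (R=-0.6667) → pose (-8.0084, -2.0071, 1.5048)
step 5: θ'=1.1298 (R=2.0000) → pose (-8.1954, -2.7289, 1.1298)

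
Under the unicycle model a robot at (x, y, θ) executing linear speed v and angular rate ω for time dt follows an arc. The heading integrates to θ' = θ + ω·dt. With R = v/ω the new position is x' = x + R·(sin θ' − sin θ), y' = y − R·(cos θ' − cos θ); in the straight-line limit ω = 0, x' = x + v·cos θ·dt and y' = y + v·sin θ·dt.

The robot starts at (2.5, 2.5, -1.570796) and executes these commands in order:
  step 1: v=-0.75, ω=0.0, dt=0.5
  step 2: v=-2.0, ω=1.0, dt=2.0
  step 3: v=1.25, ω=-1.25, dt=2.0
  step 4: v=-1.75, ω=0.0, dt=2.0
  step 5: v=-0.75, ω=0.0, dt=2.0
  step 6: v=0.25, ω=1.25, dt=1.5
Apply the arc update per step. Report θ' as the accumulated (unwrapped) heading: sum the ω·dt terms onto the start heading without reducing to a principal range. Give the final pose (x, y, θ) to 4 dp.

step 1: θ'=-1.5708 (straight) → pose (2.5000, 2.8750, -1.5708)
step 2: θ'=0.4292 (R=-2.0000) → pose (-0.3323, 4.6936, 0.4292)
step 3: θ'=-2.0708 (R=-1.0000) → pose (0.9614, 3.3049, -2.0708)
step 4: θ'=-2.0708 (straight) → pose (2.6394, 6.3764, -2.0708)
step 5: θ'=-2.0708 (straight) → pose (3.3586, 7.6928, -2.0708)
step 6: θ'=-0.1958 (R=0.2000) → pose (3.4952, 7.4007, -0.1958)

(3.4952, 7.4007, -0.1958)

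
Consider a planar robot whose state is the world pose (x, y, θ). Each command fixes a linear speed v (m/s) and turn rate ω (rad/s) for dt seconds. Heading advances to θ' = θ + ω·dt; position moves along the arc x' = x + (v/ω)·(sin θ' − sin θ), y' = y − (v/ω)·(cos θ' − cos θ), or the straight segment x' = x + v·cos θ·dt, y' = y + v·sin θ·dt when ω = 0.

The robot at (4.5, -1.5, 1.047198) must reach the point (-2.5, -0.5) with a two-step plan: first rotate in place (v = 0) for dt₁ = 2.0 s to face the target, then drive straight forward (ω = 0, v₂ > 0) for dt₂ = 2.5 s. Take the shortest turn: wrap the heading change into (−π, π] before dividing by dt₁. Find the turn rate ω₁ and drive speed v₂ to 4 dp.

ω₁ = 0.9762, v₂ = 2.8284

heading to target = atan2(-0.5−-1.5, -2.5−4.5) = 2.9997
Δθ = wrap(2.9997 − 1.0472) = 1.9525; ω₁ = Δθ/dt₁ = 0.9762
distance = √((-2.5−4.5)² + (-0.5−-1.5)²) = 7.0711; v₂ = distance/dt₂ = 2.8284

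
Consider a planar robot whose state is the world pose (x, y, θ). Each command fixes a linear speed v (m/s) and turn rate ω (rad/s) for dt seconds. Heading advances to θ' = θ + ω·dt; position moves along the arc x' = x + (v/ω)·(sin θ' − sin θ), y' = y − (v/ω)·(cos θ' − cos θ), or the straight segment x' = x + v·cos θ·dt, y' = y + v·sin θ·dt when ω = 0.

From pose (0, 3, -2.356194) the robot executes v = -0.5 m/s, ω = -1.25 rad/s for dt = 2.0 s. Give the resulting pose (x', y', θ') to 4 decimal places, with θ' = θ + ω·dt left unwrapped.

θ' = -2.3562 + -1.25·2.0 = -4.8562
R = v/ω = -0.5/-1.25 = 0.4000
x' = 0 + 0.4000·(sin -4.8562 − sin -2.3562) = 0.6787
y' = 3 − 0.4000·(cos -4.8562 − cos -2.3562) = 2.6598

(0.6787, 2.6598, -4.8562)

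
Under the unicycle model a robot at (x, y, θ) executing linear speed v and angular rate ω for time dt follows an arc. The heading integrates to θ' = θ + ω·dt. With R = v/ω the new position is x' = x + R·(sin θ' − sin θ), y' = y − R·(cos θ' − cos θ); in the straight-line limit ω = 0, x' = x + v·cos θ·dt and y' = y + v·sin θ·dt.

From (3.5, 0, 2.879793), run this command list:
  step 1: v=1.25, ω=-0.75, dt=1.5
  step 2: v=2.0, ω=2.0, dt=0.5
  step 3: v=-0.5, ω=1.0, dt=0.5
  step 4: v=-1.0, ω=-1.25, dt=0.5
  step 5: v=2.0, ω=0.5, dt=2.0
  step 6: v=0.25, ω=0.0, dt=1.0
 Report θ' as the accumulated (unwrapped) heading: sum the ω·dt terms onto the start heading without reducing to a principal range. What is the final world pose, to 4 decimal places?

(-1.6417, 1.8450, 3.6298)

step 1: θ'=1.7548 (R=-1.6667) → pose (2.2928, 1.3049, 1.7548)
step 2: θ'=2.7548 (R=1.0000) → pose (1.6869, 2.0481, 2.7548)
step 3: θ'=3.2548 (R=-0.5000) → pose (1.9320, 2.0144, 3.2548)
step 4: θ'=2.6298 (R=0.8000) → pose (2.4142, 1.9170, 2.6298)
step 5: θ'=3.6298 (R=4.0000) → pose (-1.4209, 1.9622, 3.6298)
step 6: θ'=3.6298 (straight) → pose (-1.6417, 1.8450, 3.6298)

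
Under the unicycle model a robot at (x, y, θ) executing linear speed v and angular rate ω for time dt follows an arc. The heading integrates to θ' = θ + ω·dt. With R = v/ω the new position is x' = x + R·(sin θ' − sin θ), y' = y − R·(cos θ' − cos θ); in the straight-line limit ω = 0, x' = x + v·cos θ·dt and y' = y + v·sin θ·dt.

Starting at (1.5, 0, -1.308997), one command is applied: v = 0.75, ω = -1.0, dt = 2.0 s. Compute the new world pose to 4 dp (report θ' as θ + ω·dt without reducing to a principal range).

(0.6506, -0.9336, -3.3090)

θ' = -1.3090 + -1.0·2.0 = -3.3090
R = v/ω = 0.75/-1.0 = -0.7500
x' = 1.5 + -0.7500·(sin -3.3090 − sin -1.3090) = 0.6506
y' = 0 − -0.7500·(cos -3.3090 − cos -1.3090) = -0.9336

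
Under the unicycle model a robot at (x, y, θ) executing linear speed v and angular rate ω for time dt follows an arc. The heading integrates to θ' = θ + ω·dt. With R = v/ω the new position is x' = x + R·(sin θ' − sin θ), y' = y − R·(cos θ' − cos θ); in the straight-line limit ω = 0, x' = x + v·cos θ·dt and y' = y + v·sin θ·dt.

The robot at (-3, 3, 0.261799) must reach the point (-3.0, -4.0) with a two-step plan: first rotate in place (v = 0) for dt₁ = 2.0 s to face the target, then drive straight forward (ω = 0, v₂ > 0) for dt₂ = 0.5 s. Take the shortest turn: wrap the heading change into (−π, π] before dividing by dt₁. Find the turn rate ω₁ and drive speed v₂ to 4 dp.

ω₁ = -0.9163, v₂ = 14.0000

heading to target = atan2(-4−3, -3−-3) = -1.5708
Δθ = wrap(-1.5708 − 0.2618) = -1.8326; ω₁ = Δθ/dt₁ = -0.9163
distance = √((-3−-3)² + (-4−3)²) = 7.0000; v₂ = distance/dt₂ = 14.0000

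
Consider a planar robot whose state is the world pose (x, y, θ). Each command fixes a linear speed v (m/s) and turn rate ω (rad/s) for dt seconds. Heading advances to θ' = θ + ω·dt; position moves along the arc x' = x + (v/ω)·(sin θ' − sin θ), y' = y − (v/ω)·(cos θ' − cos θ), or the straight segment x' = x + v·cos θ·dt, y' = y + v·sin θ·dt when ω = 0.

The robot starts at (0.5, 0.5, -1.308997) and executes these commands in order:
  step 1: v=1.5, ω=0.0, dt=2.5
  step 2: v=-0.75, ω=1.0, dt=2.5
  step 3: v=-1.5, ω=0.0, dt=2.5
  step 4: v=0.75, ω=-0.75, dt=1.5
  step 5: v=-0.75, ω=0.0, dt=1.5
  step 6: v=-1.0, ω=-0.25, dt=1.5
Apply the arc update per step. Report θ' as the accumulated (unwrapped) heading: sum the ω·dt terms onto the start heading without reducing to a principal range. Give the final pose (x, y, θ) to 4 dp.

(-3.0807, -5.7874, -0.3090)

step 1: θ'=-1.3090 (straight) → pose (1.4706, -3.1222, -1.3090)
step 2: θ'=1.1910 (R=-0.7500) → pose (0.0496, -3.0383, 1.1910)
step 3: θ'=1.1910 (straight) → pose (-1.3407, -6.5211, 1.1910)
step 4: θ'=0.0660 (R=-1.0000) → pose (-0.4779, -5.8940, 0.0660)
step 5: θ'=0.0660 (straight) → pose (-1.6004, -5.9682, 0.0660)
step 6: θ'=-0.3090 (R=4.0000) → pose (-3.0807, -5.7874, -0.3090)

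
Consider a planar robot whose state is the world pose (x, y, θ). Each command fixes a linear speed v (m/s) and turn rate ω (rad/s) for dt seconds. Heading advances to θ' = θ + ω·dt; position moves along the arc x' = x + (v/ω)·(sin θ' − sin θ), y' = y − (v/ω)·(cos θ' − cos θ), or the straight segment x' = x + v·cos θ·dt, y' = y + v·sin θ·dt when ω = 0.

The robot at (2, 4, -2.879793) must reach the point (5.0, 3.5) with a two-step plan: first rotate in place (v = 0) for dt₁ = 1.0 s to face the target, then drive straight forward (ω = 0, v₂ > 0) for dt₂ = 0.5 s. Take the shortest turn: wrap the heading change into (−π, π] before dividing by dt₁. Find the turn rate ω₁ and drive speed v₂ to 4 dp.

heading to target = atan2(3.5−4, 5−2) = -0.1651
Δθ = wrap(-0.1651 − -2.8798) = 2.7146; ω₁ = Δθ/dt₁ = 2.7146
distance = √((5−2)² + (3.5−4)²) = 3.0414; v₂ = distance/dt₂ = 6.0828

ω₁ = 2.7146, v₂ = 6.0828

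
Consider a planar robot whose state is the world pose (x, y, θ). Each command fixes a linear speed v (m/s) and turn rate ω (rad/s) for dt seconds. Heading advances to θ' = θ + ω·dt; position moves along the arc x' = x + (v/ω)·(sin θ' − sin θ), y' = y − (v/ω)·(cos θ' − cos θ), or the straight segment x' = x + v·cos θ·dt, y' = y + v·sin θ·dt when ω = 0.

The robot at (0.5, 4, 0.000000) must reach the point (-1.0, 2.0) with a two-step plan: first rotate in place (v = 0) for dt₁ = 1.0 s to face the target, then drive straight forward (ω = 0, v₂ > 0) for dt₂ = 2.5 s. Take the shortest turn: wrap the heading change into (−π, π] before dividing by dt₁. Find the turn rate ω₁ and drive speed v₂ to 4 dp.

ω₁ = -2.2143, v₂ = 1.0000

heading to target = atan2(2−4, -1−0.5) = -2.2143
Δθ = wrap(-2.2143 − 0.0000) = -2.2143; ω₁ = Δθ/dt₁ = -2.2143
distance = √((-1−0.5)² + (2−4)²) = 2.5000; v₂ = distance/dt₂ = 1.0000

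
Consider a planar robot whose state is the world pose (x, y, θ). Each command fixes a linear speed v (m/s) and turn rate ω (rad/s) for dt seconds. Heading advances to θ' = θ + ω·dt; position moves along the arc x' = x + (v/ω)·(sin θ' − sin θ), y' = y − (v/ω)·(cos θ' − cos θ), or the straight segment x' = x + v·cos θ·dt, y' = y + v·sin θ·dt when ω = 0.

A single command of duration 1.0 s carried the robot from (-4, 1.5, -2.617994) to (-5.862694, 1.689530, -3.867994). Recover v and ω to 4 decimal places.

Δθ = -3.867994 − -2.617994 = -1.250000
ω = Δθ/dt = -1.250000/1.0 = -1.2500
R = Δx/(sin θ' − sin θ) = -1.6000
v = R·ω = -1.6000·-1.2500 = 2.0000

v = 2.0000, ω = -1.2500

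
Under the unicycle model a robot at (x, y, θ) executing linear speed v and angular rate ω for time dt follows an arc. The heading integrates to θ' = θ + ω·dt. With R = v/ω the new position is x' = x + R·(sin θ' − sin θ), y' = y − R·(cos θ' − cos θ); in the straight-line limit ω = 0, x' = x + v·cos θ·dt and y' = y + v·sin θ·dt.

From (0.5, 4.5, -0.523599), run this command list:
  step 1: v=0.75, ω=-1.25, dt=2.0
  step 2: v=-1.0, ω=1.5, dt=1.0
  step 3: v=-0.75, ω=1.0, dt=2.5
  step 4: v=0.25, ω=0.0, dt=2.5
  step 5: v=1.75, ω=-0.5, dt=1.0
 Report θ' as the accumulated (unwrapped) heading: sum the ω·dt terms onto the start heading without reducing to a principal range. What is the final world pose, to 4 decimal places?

step 1: θ'=-3.0236 (R=-0.6000) → pose (0.2706, 3.3846, -3.0236)
step 2: θ'=-1.5236 (R=-0.6667) → pose (0.8581, 4.0780, -1.5236)
step 3: θ'=0.9764 (R=-0.7500) → pose (-0.5125, 4.4627, 0.9764)
step 4: θ'=0.9764 (straight) → pose (-0.1624, 4.9805, 0.9764)
step 5: θ'=0.4764 (R=-3.5000) → pose (1.1322, 6.1307, 0.4764)

(1.1322, 6.1307, 0.4764)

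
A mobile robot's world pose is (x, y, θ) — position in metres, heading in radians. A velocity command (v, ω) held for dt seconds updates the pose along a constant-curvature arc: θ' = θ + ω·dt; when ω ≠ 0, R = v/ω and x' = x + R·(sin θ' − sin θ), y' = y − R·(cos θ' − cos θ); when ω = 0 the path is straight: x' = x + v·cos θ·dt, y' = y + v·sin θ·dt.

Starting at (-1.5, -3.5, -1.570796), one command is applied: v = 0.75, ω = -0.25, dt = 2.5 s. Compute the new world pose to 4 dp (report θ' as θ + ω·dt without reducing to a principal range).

θ' = -1.5708 + -0.25·2.5 = -2.1958
R = v/ω = 0.75/-0.25 = -3.0000
x' = -1.5 + -3.0000·(sin -2.1958 − sin -1.5708) = -2.0671
y' = -3.5 − -3.0000·(cos -2.1958 − cos -1.5708) = -5.2553

(-2.0671, -5.2553, -2.1958)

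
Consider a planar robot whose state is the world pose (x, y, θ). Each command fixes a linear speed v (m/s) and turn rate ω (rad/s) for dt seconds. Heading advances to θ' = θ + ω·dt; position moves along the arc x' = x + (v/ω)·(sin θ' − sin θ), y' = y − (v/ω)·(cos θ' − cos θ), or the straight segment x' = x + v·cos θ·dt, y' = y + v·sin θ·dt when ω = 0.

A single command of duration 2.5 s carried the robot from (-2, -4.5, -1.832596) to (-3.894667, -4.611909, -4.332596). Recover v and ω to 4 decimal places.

v = 1.0000, ω = -1.0000

Δθ = -4.332596 − -1.832596 = -2.500000
ω = Δθ/dt = -2.500000/2.5 = -1.0000
R = Δx/(sin θ' − sin θ) = -1.0000
v = R·ω = -1.0000·-1.0000 = 1.0000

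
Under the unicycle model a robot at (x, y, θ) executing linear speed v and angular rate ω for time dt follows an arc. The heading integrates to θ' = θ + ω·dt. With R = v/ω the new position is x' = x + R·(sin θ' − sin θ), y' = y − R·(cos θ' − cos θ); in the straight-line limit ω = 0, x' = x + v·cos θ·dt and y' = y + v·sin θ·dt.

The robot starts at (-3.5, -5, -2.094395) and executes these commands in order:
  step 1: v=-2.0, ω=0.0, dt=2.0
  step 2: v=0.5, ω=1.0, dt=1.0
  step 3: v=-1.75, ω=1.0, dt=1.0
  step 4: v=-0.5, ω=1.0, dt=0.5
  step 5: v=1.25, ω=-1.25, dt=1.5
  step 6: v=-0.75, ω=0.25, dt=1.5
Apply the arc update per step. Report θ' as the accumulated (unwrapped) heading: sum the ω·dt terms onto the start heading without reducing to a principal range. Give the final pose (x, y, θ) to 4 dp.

(-2.0751, -0.8594, -1.0944)

step 1: θ'=-2.0944 (straight) → pose (-1.5000, -1.5359, -2.0944)
step 2: θ'=-1.0944 (R=0.5000) → pose (-1.5113, -2.0152, -1.0944)
step 3: θ'=-0.0944 (R=-1.7500) → pose (-2.9015, -1.0755, -0.0944)
step 4: θ'=0.4056 (R=-0.5000) → pose (-3.1459, -1.1138, 0.4056)
step 5: θ'=-1.4694 (R=-1.0000) → pose (-1.7565, -1.9315, -1.4694)
step 6: θ'=-1.0944 (R=-3.0000) → pose (-2.0751, -0.8594, -1.0944)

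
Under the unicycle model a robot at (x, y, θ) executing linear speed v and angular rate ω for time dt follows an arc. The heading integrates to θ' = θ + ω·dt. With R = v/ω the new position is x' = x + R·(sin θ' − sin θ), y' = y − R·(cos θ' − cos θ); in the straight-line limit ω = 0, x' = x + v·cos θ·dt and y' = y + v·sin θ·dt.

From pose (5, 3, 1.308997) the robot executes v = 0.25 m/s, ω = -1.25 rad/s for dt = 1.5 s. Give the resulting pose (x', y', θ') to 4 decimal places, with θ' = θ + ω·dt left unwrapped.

θ' = 1.3090 + -1.25·1.5 = -0.5660
R = v/ω = 0.25/-1.25 = -0.2000
x' = 5 + -0.2000·(sin -0.5660 − sin 1.3090) = 5.3004
y' = 3 − -0.2000·(cos -0.5660 − cos 1.3090) = 3.1170

(5.3004, 3.1170, -0.5660)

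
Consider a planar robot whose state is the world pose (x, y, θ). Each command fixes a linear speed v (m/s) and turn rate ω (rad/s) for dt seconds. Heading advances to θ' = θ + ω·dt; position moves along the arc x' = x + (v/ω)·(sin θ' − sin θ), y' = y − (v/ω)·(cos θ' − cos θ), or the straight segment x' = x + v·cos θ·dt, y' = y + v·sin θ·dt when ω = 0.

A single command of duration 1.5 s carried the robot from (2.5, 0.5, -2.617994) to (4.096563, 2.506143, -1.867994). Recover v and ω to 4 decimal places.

v = -1.7500, ω = 0.5000

Δθ = -1.867994 − -2.617994 = 0.750000
ω = Δθ/dt = 0.750000/1.5 = 0.5000
R = −Δy/(cos θ' − cos θ) = -3.5000
v = R·ω = -3.5000·0.5000 = -1.7500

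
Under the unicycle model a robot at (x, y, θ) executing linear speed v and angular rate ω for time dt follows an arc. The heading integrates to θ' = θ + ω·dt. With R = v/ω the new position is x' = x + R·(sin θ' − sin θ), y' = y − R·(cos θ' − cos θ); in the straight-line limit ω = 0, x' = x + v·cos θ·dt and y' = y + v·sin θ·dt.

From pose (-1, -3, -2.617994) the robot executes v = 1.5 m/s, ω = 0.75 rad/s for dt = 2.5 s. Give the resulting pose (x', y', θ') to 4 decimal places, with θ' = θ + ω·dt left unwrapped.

(-1.3530, -6.2049, -0.7430)

θ' = -2.6180 + 0.75·2.5 = -0.7430
R = v/ω = 1.5/0.75 = 2.0000
x' = -1 + 2.0000·(sin -0.7430 − sin -2.6180) = -1.3530
y' = -3 − 2.0000·(cos -0.7430 − cos -2.6180) = -6.2049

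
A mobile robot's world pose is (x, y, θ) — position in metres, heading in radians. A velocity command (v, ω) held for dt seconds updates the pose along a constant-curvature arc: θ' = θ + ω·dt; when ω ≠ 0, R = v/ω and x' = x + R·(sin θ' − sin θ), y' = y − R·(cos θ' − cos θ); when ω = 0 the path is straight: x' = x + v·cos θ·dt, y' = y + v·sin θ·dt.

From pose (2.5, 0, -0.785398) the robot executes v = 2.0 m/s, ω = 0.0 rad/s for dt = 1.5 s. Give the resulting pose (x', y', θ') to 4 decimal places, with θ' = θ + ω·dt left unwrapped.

(4.6213, -2.1213, -0.7854)

θ' = -0.7854 + 0.0·1.5 = -0.7854
ω = 0 → straight: x' = 2.5 + 2.0·cos(-0.7854)·1.5 = 4.6213
y' = 0 + 2.0·sin(-0.7854)·1.5 = -2.1213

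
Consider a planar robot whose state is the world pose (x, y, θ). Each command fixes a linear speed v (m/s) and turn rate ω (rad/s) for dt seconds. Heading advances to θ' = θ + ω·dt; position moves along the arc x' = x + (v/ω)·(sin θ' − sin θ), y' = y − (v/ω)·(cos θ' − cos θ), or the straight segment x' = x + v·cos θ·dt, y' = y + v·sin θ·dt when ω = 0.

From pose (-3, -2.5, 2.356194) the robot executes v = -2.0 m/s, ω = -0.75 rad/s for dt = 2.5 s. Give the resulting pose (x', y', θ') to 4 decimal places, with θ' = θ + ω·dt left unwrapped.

(-3.6514, -6.7495, 0.4812)

θ' = 2.3562 + -0.75·2.5 = 0.4812
R = v/ω = -2.0/-0.75 = 2.6667
x' = -3 + 2.6667·(sin 0.4812 − sin 2.3562) = -3.6514
y' = -2.5 − 2.6667·(cos 0.4812 − cos 2.3562) = -6.7495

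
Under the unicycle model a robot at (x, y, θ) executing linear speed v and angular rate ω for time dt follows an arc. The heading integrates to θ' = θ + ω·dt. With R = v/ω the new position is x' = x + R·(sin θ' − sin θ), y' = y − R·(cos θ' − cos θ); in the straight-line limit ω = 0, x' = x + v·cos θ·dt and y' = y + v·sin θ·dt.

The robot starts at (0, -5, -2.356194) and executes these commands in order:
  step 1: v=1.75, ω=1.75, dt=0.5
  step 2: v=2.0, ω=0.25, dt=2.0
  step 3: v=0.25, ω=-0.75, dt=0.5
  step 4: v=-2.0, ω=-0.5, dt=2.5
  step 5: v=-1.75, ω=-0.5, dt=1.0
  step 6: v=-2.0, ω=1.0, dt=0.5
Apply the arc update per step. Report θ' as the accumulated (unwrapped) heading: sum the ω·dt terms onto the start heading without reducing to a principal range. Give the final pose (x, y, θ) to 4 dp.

(5.5572, -4.5850, -2.6062)

step 1: θ'=-1.4812 (R=1.0000) → pose (-0.2889, -5.7966, -1.4812)
step 2: θ'=-0.9812 (R=8.0000) → pose (1.0297, -9.5290, -0.9812)
step 3: θ'=-1.3562 (R=-0.3333) → pose (1.0784, -9.6433, -1.3562)
step 4: θ'=-2.6062 (R=4.0000) → pose (2.9459, -5.3512, -2.6062)
step 5: θ'=-3.1062 (R=3.5000) → pose (4.6076, -4.8637, -3.1062)
step 6: θ'=-2.6062 (R=-2.0000) → pose (5.5572, -4.5850, -2.6062)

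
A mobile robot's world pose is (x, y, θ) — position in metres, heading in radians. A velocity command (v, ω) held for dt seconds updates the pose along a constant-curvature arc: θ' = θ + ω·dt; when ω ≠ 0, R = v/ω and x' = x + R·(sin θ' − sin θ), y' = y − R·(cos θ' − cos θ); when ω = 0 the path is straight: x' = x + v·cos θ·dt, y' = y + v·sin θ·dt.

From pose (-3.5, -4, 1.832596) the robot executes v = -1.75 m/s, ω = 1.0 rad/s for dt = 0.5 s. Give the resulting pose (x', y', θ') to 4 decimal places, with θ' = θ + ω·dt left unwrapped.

θ' = 1.8326 + 1.0·0.5 = 2.3326
R = v/ω = -1.75/1.0 = -1.7500
x' = -3.5 + -1.7500·(sin 2.3326 − sin 1.8326) = -3.0759
y' = -4 − -1.7500·(cos 2.3326 − cos 1.8326) = -4.7550

(-3.0759, -4.7550, 2.3326)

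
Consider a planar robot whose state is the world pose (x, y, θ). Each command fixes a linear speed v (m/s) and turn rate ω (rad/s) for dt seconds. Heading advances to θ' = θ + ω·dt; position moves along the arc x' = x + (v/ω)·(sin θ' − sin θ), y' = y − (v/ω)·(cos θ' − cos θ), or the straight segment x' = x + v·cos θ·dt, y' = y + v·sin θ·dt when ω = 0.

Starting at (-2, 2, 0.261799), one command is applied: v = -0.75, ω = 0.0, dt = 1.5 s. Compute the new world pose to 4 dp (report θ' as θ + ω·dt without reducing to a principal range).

(-3.0867, 1.7088, 0.2618)

θ' = 0.2618 + 0.0·1.5 = 0.2618
ω = 0 → straight: x' = -2 + -0.75·cos(0.2618)·1.5 = -3.0867
y' = 2 + -0.75·sin(0.2618)·1.5 = 1.7088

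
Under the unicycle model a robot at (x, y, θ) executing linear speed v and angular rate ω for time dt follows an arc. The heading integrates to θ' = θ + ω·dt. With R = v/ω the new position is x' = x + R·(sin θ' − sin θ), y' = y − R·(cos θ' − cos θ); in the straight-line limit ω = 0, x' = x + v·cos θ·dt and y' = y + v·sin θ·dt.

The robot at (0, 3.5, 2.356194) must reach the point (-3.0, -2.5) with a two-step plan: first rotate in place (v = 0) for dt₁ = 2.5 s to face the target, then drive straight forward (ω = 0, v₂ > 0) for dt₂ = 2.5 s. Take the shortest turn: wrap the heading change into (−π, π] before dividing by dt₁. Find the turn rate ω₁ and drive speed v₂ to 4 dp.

heading to target = atan2(-2.5−3.5, -3−0) = -2.0344
Δθ = wrap(-2.0344 − 2.3562) = 1.8925; ω₁ = Δθ/dt₁ = 0.7570
distance = √((-3−0)² + (-2.5−3.5)²) = 6.7082; v₂ = distance/dt₂ = 2.6833

ω₁ = 0.7570, v₂ = 2.6833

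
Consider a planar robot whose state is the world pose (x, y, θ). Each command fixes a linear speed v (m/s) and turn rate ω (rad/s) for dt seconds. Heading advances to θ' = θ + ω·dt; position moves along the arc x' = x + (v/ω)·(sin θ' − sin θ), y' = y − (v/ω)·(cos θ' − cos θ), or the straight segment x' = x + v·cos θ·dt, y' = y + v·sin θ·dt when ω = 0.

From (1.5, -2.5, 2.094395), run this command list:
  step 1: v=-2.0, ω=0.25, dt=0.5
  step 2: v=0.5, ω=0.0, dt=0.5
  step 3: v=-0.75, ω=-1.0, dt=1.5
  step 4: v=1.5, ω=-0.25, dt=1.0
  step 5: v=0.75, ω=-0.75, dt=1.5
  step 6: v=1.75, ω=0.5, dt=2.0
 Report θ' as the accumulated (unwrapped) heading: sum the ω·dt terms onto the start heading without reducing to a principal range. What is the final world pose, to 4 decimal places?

step 1: θ'=2.2194 (R=-8.0000) → pose (2.0528, -3.3326, 2.2194)
step 2: θ'=2.2194 (straight) → pose (1.9017, -3.1333, 2.2194)
step 3: θ'=0.7194 (R=0.7500) → pose (1.7982, -4.1505, 0.7194)
step 4: θ'=0.4694 (R=-6.0000) → pose (3.0377, -3.3127, 0.4694)
step 5: θ'=-0.6556 (R=-1.0000) → pose (4.0997, -3.4119, -0.6556)
step 6: θ'=0.3444 (R=3.5000) → pose (7.4152, -3.9320, 0.3444)

(7.4152, -3.9320, 0.3444)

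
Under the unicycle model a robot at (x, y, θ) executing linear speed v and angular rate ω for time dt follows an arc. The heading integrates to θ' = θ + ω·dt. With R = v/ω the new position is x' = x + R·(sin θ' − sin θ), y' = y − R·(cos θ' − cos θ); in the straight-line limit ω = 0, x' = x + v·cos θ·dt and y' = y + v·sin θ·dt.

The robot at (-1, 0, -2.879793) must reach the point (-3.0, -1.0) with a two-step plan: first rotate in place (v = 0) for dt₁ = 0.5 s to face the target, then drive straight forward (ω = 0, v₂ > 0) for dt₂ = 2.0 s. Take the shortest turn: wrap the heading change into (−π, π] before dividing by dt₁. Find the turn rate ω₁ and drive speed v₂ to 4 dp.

heading to target = atan2(-1−0, -3−-1) = -2.6779
Δθ = wrap(-2.6779 − -2.8798) = 0.2018; ω₁ = Δθ/dt₁ = 0.4037
distance = √((-3−-1)² + (-1−0)²) = 2.2361; v₂ = distance/dt₂ = 1.1180

ω₁ = 0.4037, v₂ = 1.1180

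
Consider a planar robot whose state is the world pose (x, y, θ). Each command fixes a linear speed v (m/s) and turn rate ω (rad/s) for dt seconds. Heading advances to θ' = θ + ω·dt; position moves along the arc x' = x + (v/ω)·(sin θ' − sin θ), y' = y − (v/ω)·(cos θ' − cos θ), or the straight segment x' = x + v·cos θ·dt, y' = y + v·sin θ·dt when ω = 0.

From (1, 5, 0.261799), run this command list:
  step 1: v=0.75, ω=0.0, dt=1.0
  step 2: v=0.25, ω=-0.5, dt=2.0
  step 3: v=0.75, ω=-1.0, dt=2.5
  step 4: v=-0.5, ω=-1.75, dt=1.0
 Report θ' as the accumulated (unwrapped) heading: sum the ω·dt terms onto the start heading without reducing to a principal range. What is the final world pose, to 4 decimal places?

step 1: θ'=0.2618 (straight) → pose (1.7244, 5.1941, 0.2618)
step 2: θ'=-0.7382 (R=-0.5000) → pose (2.1903, 5.0810, -0.7382)
step 3: θ'=-3.2382 (R=-0.7500) → pose (1.6133, 3.7797, -3.2382)
step 4: θ'=-4.9882 (R=0.2857) → pose (1.8606, 3.4175, -4.9882)

(1.8606, 3.4175, -4.9882)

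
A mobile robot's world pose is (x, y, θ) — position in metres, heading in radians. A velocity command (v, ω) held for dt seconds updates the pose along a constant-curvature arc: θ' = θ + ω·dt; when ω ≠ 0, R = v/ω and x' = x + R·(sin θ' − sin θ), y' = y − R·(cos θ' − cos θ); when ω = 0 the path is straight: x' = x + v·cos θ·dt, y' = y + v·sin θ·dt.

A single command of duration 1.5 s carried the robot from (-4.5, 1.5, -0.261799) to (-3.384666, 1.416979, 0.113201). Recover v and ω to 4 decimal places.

Δθ = 0.113201 − -0.261799 = 0.375000
ω = Δθ/dt = 0.375000/1.5 = 0.2500
R = Δx/(sin θ' − sin θ) = 3.0000
v = R·ω = 3.0000·0.2500 = 0.7500

v = 0.7500, ω = 0.2500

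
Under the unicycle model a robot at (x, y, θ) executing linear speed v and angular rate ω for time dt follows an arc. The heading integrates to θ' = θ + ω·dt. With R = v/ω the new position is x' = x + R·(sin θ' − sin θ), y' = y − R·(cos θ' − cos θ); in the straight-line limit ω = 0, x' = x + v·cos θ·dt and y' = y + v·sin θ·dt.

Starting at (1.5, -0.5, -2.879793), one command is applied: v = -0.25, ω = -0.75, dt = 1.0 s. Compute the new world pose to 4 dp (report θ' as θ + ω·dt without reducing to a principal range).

θ' = -2.8798 + -0.75·1.0 = -3.6298
R = v/ω = -0.25/-0.75 = 0.3333
x' = 1.5 + 0.3333·(sin -3.6298 − sin -2.8798) = 1.7426
y' = -0.5 − 0.3333·(cos -3.6298 − cos -2.8798) = -0.5276

(1.7426, -0.5276, -3.6298)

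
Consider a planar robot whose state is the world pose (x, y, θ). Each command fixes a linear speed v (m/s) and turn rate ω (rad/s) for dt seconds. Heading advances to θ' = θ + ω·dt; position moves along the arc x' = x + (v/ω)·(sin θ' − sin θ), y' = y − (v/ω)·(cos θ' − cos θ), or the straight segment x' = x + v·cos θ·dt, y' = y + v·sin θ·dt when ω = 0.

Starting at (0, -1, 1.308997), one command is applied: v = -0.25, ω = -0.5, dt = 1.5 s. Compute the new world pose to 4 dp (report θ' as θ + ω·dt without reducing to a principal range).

(-0.2178, -1.2945, 0.5590)

θ' = 1.3090 + -0.5·1.5 = 0.5590
R = v/ω = -0.25/-0.5 = 0.5000
x' = 0 + 0.5000·(sin 0.5590 − sin 1.3090) = -0.2178
y' = -1 − 0.5000·(cos 0.5590 − cos 1.3090) = -1.2945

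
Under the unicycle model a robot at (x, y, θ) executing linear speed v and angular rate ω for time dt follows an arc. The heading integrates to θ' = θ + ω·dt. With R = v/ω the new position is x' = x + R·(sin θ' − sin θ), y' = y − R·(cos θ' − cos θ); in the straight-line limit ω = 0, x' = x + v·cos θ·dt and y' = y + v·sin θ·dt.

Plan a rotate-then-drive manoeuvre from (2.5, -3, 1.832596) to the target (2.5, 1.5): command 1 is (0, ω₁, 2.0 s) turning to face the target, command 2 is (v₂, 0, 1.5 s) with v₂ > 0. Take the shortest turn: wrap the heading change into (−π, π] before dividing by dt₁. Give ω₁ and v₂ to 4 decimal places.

heading to target = atan2(1.5−-3, 2.5−2.5) = 1.5708
Δθ = wrap(1.5708 − 1.8326) = -0.2618; ω₁ = Δθ/dt₁ = -0.1309
distance = √((2.5−2.5)² + (1.5−-3)²) = 4.5000; v₂ = distance/dt₂ = 3.0000

ω₁ = -0.1309, v₂ = 3.0000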